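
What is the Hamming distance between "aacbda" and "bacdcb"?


Comparing "aacbda" and "bacdcb" position by position:
  Position 0: 'a' vs 'b' => differ
  Position 1: 'a' vs 'a' => same
  Position 2: 'c' vs 'c' => same
  Position 3: 'b' vs 'd' => differ
  Position 4: 'd' vs 'c' => differ
  Position 5: 'a' vs 'b' => differ
Total differences (Hamming distance): 4

4


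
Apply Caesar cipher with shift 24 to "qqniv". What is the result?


Caesar cipher: shift "qqniv" by 24
  'q' (pos 16) + 24 = pos 14 = 'o'
  'q' (pos 16) + 24 = pos 14 = 'o'
  'n' (pos 13) + 24 = pos 11 = 'l'
  'i' (pos 8) + 24 = pos 6 = 'g'
  'v' (pos 21) + 24 = pos 19 = 't'
Result: oolgt

oolgt


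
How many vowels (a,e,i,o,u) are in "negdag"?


Input: negdag
Checking each character:
  'n' at position 0: consonant
  'e' at position 1: vowel (running total: 1)
  'g' at position 2: consonant
  'd' at position 3: consonant
  'a' at position 4: vowel (running total: 2)
  'g' at position 5: consonant
Total vowels: 2

2


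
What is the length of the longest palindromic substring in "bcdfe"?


Input: "bcdfe"
Checking substrings for palindromes:
  No multi-char palindromic substrings found
Longest palindromic substring: "b" with length 1

1


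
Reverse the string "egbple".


Input: egbple
Reading characters right to left:
  Position 5: 'e'
  Position 4: 'l'
  Position 3: 'p'
  Position 2: 'b'
  Position 1: 'g'
  Position 0: 'e'
Reversed: elpbge

elpbge


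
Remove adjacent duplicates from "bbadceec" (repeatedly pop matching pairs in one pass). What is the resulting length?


Input: bbadceec
Stack-based adjacent duplicate removal:
  Read 'b': push. Stack: b
  Read 'b': matches stack top 'b' => pop. Stack: (empty)
  Read 'a': push. Stack: a
  Read 'd': push. Stack: ad
  Read 'c': push. Stack: adc
  Read 'e': push. Stack: adce
  Read 'e': matches stack top 'e' => pop. Stack: adc
  Read 'c': matches stack top 'c' => pop. Stack: ad
Final stack: "ad" (length 2)

2


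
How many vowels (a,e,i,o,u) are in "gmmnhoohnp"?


Input: gmmnhoohnp
Checking each character:
  'g' at position 0: consonant
  'm' at position 1: consonant
  'm' at position 2: consonant
  'n' at position 3: consonant
  'h' at position 4: consonant
  'o' at position 5: vowel (running total: 1)
  'o' at position 6: vowel (running total: 2)
  'h' at position 7: consonant
  'n' at position 8: consonant
  'p' at position 9: consonant
Total vowels: 2

2


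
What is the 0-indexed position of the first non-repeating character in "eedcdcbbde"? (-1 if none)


Input: eedcdcbbde
Character frequencies:
  'b': 2
  'c': 2
  'd': 3
  'e': 3
Scanning left to right for freq == 1:
  Position 0 ('e'): freq=3, skip
  Position 1 ('e'): freq=3, skip
  Position 2 ('d'): freq=3, skip
  Position 3 ('c'): freq=2, skip
  Position 4 ('d'): freq=3, skip
  Position 5 ('c'): freq=2, skip
  Position 6 ('b'): freq=2, skip
  Position 7 ('b'): freq=2, skip
  Position 8 ('d'): freq=3, skip
  Position 9 ('e'): freq=3, skip
  No unique character found => answer = -1

-1


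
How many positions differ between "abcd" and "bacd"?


Comparing "abcd" and "bacd" position by position:
  Position 0: 'a' vs 'b' => DIFFER
  Position 1: 'b' vs 'a' => DIFFER
  Position 2: 'c' vs 'c' => same
  Position 3: 'd' vs 'd' => same
Positions that differ: 2

2


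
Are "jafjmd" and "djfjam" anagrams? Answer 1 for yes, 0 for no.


Strings: "jafjmd", "djfjam"
Sorted first:  adfjjm
Sorted second: adfjjm
Sorted forms match => anagrams

1


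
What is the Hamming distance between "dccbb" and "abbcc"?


Comparing "dccbb" and "abbcc" position by position:
  Position 0: 'd' vs 'a' => differ
  Position 1: 'c' vs 'b' => differ
  Position 2: 'c' vs 'b' => differ
  Position 3: 'b' vs 'c' => differ
  Position 4: 'b' vs 'c' => differ
Total differences (Hamming distance): 5

5


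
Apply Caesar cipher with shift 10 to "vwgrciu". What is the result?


Caesar cipher: shift "vwgrciu" by 10
  'v' (pos 21) + 10 = pos 5 = 'f'
  'w' (pos 22) + 10 = pos 6 = 'g'
  'g' (pos 6) + 10 = pos 16 = 'q'
  'r' (pos 17) + 10 = pos 1 = 'b'
  'c' (pos 2) + 10 = pos 12 = 'm'
  'i' (pos 8) + 10 = pos 18 = 's'
  'u' (pos 20) + 10 = pos 4 = 'e'
Result: fgqbmse

fgqbmse


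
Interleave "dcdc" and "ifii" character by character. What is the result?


Interleaving "dcdc" and "ifii":
  Position 0: 'd' from first, 'i' from second => "di"
  Position 1: 'c' from first, 'f' from second => "cf"
  Position 2: 'd' from first, 'i' from second => "di"
  Position 3: 'c' from first, 'i' from second => "ci"
Result: dicfdici

dicfdici


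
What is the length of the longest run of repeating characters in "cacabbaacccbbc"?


Input: "cacabbaacccbbc"
Scanning for longest run:
  Position 1 ('a'): new char, reset run to 1
  Position 2 ('c'): new char, reset run to 1
  Position 3 ('a'): new char, reset run to 1
  Position 4 ('b'): new char, reset run to 1
  Position 5 ('b'): continues run of 'b', length=2
  Position 6 ('a'): new char, reset run to 1
  Position 7 ('a'): continues run of 'a', length=2
  Position 8 ('c'): new char, reset run to 1
  Position 9 ('c'): continues run of 'c', length=2
  Position 10 ('c'): continues run of 'c', length=3
  Position 11 ('b'): new char, reset run to 1
  Position 12 ('b'): continues run of 'b', length=2
  Position 13 ('c'): new char, reset run to 1
Longest run: 'c' with length 3

3


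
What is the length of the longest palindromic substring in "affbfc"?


Input: "affbfc"
Checking substrings for palindromes:
  [2:5] "fbf" (len 3) => palindrome
  [1:3] "ff" (len 2) => palindrome
Longest palindromic substring: "fbf" with length 3

3


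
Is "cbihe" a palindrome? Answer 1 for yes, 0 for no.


Input: cbihe
Reversed: ehibc
  Compare pos 0 ('c') with pos 4 ('e'): MISMATCH
  Compare pos 1 ('b') with pos 3 ('h'): MISMATCH
Result: not a palindrome

0


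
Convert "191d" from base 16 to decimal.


Input: "191d" in base 16
Positional expansion:
  Digit '1' (value 1) x 16^3 = 4096
  Digit '9' (value 9) x 16^2 = 2304
  Digit '1' (value 1) x 16^1 = 16
  Digit 'd' (value 13) x 16^0 = 13
Sum = 6429

6429


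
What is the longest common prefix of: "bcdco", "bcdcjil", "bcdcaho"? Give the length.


Words: bcdco, bcdcjil, bcdcaho
  Position 0: all 'b' => match
  Position 1: all 'c' => match
  Position 2: all 'd' => match
  Position 3: all 'c' => match
  Position 4: ('o', 'j', 'a') => mismatch, stop
LCP = "bcdc" (length 4)

4


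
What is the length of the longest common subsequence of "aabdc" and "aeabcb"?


LCS of "aabdc" and "aeabcb"
DP table:
           a    e    a    b    c    b
      0    0    0    0    0    0    0
  a   0    1    1    1    1    1    1
  a   0    1    1    2    2    2    2
  b   0    1    1    2    3    3    3
  d   0    1    1    2    3    3    3
  c   0    1    1    2    3    4    4
LCS length = dp[5][6] = 4

4


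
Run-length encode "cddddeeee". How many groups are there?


Input: cddddeeee
Scanning for consecutive runs:
  Group 1: 'c' x 1 (positions 0-0)
  Group 2: 'd' x 4 (positions 1-4)
  Group 3: 'e' x 4 (positions 5-8)
Total groups: 3

3


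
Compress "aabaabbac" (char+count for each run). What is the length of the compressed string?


Input: aabaabbac
Runs:
  'a' x 2 => "a2"
  'b' x 1 => "b1"
  'a' x 2 => "a2"
  'b' x 2 => "b2"
  'a' x 1 => "a1"
  'c' x 1 => "c1"
Compressed: "a2b1a2b2a1c1"
Compressed length: 12

12


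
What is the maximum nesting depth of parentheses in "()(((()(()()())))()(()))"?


Input: "()(((()(()()())))()(()))"
Tracking depth:
  Position 0 '(': depth becomes 1
  Position 1 ')': depth becomes 0
  Position 2 '(': depth becomes 1
  Position 3 '(': depth becomes 2
  Position 4 '(': depth becomes 3
  Position 5 '(': depth becomes 4
  Position 6 ')': depth becomes 3
  Position 7 '(': depth becomes 4
  Position 8 '(': depth becomes 5
  Position 9 ')': depth becomes 4
  Position 10 '(': depth becomes 5
  Position 11 ')': depth becomes 4
  Position 12 '(': depth becomes 5
  Position 13 ')': depth becomes 4
  Position 14 ')': depth becomes 3
  Position 15 ')': depth becomes 2
  Position 16 ')': depth becomes 1
  Position 17 '(': depth becomes 2
  Position 18 ')': depth becomes 1
  Position 19 '(': depth becomes 2
  Position 20 '(': depth becomes 3
  Position 21 ')': depth becomes 2
  Position 22 ')': depth becomes 1
  Position 23 ')': depth becomes 0
Maximum depth reached: 5

5


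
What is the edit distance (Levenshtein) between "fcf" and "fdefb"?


Computing edit distance: "fcf" -> "fdefb"
DP table:
           f    d    e    f    b
      0    1    2    3    4    5
  f   1    0    1    2    3    4
  c   2    1    1    2    3    4
  f   3    2    2    2    2    3
Edit distance = dp[3][5] = 3

3


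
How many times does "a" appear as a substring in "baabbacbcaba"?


Searching for "a" in "baabbacbcaba"
Scanning each position:
  Position 0: "b" => no
  Position 1: "a" => MATCH
  Position 2: "a" => MATCH
  Position 3: "b" => no
  Position 4: "b" => no
  Position 5: "a" => MATCH
  Position 6: "c" => no
  Position 7: "b" => no
  Position 8: "c" => no
  Position 9: "a" => MATCH
  Position 10: "b" => no
  Position 11: "a" => MATCH
Total occurrences: 5

5


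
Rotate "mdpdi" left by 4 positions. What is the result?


Input: "mdpdi", rotate left by 4
First 4 characters: "mdpd"
Remaining characters: "i"
Concatenate remaining + first: "i" + "mdpd" = "imdpd"

imdpd


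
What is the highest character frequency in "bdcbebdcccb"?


Input: bdcbebdcccb
Character counts:
  'b': 4
  'c': 4
  'd': 2
  'e': 1
Maximum frequency: 4

4


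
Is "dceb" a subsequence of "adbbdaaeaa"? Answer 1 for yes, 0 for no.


Check if "dceb" is a subsequence of "adbbdaaeaa"
Greedy scan:
  Position 0 ('a'): no match needed
  Position 1 ('d'): matches sub[0] = 'd'
  Position 2 ('b'): no match needed
  Position 3 ('b'): no match needed
  Position 4 ('d'): no match needed
  Position 5 ('a'): no match needed
  Position 6 ('a'): no match needed
  Position 7 ('e'): no match needed
  Position 8 ('a'): no match needed
  Position 9 ('a'): no match needed
Only matched 1/4 characters => not a subsequence

0


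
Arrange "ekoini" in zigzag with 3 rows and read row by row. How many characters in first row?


Zigzag "ekoini" into 3 rows:
Placing characters:
  'e' => row 0
  'k' => row 1
  'o' => row 2
  'i' => row 1
  'n' => row 0
  'i' => row 1
Rows:
  Row 0: "en"
  Row 1: "kii"
  Row 2: "o"
First row length: 2

2


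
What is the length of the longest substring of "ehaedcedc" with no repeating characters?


Input: "ehaedcedc"
Sliding window (track last position of each char):
  Position 0 ('e'): window [0,0] length 1 -- new best
  Position 1 ('h'): window [0,1] length 2 -- new best
  Position 2 ('a'): window [0,2] length 3 -- new best
  Position 3 ('e'): repeat (last at 0), move window start to 1
  Position 3 ('e'): window [1,3] length 3
  Position 4 ('d'): window [1,4] length 4 -- new best
  Position 5 ('c'): window [1,5] length 5 -- new best
  Position 6 ('e'): repeat (last at 3), move window start to 4
  Position 6 ('e'): window [4,6] length 3
  Position 7 ('d'): repeat (last at 4), move window start to 5
  Position 7 ('d'): window [5,7] length 3
  Position 8 ('c'): repeat (last at 5), move window start to 6
  Position 8 ('c'): window [6,8] length 3
Longest substring with no repeats: "haedc" with length 5

5


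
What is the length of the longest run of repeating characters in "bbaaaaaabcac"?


Input: "bbaaaaaabcac"
Scanning for longest run:
  Position 1 ('b'): continues run of 'b', length=2
  Position 2 ('a'): new char, reset run to 1
  Position 3 ('a'): continues run of 'a', length=2
  Position 4 ('a'): continues run of 'a', length=3
  Position 5 ('a'): continues run of 'a', length=4
  Position 6 ('a'): continues run of 'a', length=5
  Position 7 ('a'): continues run of 'a', length=6
  Position 8 ('b'): new char, reset run to 1
  Position 9 ('c'): new char, reset run to 1
  Position 10 ('a'): new char, reset run to 1
  Position 11 ('c'): new char, reset run to 1
Longest run: 'a' with length 6

6


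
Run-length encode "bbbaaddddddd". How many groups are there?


Input: bbbaaddddddd
Scanning for consecutive runs:
  Group 1: 'b' x 3 (positions 0-2)
  Group 2: 'a' x 2 (positions 3-4)
  Group 3: 'd' x 7 (positions 5-11)
Total groups: 3

3


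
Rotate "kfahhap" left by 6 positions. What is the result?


Input: "kfahhap", rotate left by 6
First 6 characters: "kfahha"
Remaining characters: "p"
Concatenate remaining + first: "p" + "kfahha" = "pkfahha"

pkfahha


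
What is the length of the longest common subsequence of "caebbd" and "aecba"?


LCS of "caebbd" and "aecba"
DP table:
           a    e    c    b    a
      0    0    0    0    0    0
  c   0    0    0    1    1    1
  a   0    1    1    1    1    2
  e   0    1    2    2    2    2
  b   0    1    2    2    3    3
  b   0    1    2    2    3    3
  d   0    1    2    2    3    3
LCS length = dp[6][5] = 3

3


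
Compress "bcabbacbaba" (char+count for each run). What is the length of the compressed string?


Input: bcabbacbaba
Runs:
  'b' x 1 => "b1"
  'c' x 1 => "c1"
  'a' x 1 => "a1"
  'b' x 2 => "b2"
  'a' x 1 => "a1"
  'c' x 1 => "c1"
  'b' x 1 => "b1"
  'a' x 1 => "a1"
  'b' x 1 => "b1"
  'a' x 1 => "a1"
Compressed: "b1c1a1b2a1c1b1a1b1a1"
Compressed length: 20

20


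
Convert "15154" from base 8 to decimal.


Input: "15154" in base 8
Positional expansion:
  Digit '1' (value 1) x 8^4 = 4096
  Digit '5' (value 5) x 8^3 = 2560
  Digit '1' (value 1) x 8^2 = 64
  Digit '5' (value 5) x 8^1 = 40
  Digit '4' (value 4) x 8^0 = 4
Sum = 6764

6764


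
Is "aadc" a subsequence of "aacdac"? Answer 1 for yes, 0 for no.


Check if "aadc" is a subsequence of "aacdac"
Greedy scan:
  Position 0 ('a'): matches sub[0] = 'a'
  Position 1 ('a'): matches sub[1] = 'a'
  Position 2 ('c'): no match needed
  Position 3 ('d'): matches sub[2] = 'd'
  Position 4 ('a'): no match needed
  Position 5 ('c'): matches sub[3] = 'c'
All 4 characters matched => is a subsequence

1


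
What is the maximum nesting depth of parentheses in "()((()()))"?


Input: "()((()()))"
Tracking depth:
  Position 0 '(': depth becomes 1
  Position 1 ')': depth becomes 0
  Position 2 '(': depth becomes 1
  Position 3 '(': depth becomes 2
  Position 4 '(': depth becomes 3
  Position 5 ')': depth becomes 2
  Position 6 '(': depth becomes 3
  Position 7 ')': depth becomes 2
  Position 8 ')': depth becomes 1
  Position 9 ')': depth becomes 0
Maximum depth reached: 3

3


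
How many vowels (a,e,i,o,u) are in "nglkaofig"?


Input: nglkaofig
Checking each character:
  'n' at position 0: consonant
  'g' at position 1: consonant
  'l' at position 2: consonant
  'k' at position 3: consonant
  'a' at position 4: vowel (running total: 1)
  'o' at position 5: vowel (running total: 2)
  'f' at position 6: consonant
  'i' at position 7: vowel (running total: 3)
  'g' at position 8: consonant
Total vowels: 3

3


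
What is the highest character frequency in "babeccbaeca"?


Input: babeccbaeca
Character counts:
  'a': 3
  'b': 3
  'c': 3
  'e': 2
Maximum frequency: 3

3


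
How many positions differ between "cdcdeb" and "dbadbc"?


Comparing "cdcdeb" and "dbadbc" position by position:
  Position 0: 'c' vs 'd' => DIFFER
  Position 1: 'd' vs 'b' => DIFFER
  Position 2: 'c' vs 'a' => DIFFER
  Position 3: 'd' vs 'd' => same
  Position 4: 'e' vs 'b' => DIFFER
  Position 5: 'b' vs 'c' => DIFFER
Positions that differ: 5

5


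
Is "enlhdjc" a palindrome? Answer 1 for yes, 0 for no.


Input: enlhdjc
Reversed: cjdhlne
  Compare pos 0 ('e') with pos 6 ('c'): MISMATCH
  Compare pos 1 ('n') with pos 5 ('j'): MISMATCH
  Compare pos 2 ('l') with pos 4 ('d'): MISMATCH
Result: not a palindrome

0


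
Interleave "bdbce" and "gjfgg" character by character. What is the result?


Interleaving "bdbce" and "gjfgg":
  Position 0: 'b' from first, 'g' from second => "bg"
  Position 1: 'd' from first, 'j' from second => "dj"
  Position 2: 'b' from first, 'f' from second => "bf"
  Position 3: 'c' from first, 'g' from second => "cg"
  Position 4: 'e' from first, 'g' from second => "eg"
Result: bgdjbfcgeg

bgdjbfcgeg


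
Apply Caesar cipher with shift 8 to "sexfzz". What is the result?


Caesar cipher: shift "sexfzz" by 8
  's' (pos 18) + 8 = pos 0 = 'a'
  'e' (pos 4) + 8 = pos 12 = 'm'
  'x' (pos 23) + 8 = pos 5 = 'f'
  'f' (pos 5) + 8 = pos 13 = 'n'
  'z' (pos 25) + 8 = pos 7 = 'h'
  'z' (pos 25) + 8 = pos 7 = 'h'
Result: amfnhh

amfnhh


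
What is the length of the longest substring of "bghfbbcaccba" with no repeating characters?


Input: "bghfbbcaccba"
Sliding window (track last position of each char):
  Position 0 ('b'): window [0,0] length 1 -- new best
  Position 1 ('g'): window [0,1] length 2 -- new best
  Position 2 ('h'): window [0,2] length 3 -- new best
  Position 3 ('f'): window [0,3] length 4 -- new best
  Position 4 ('b'): repeat (last at 0), move window start to 1
  Position 4 ('b'): window [1,4] length 4
  Position 5 ('b'): repeat (last at 4), move window start to 5
  Position 5 ('b'): window [5,5] length 1
  Position 6 ('c'): window [5,6] length 2
  Position 7 ('a'): window [5,7] length 3
  Position 8 ('c'): repeat (last at 6), move window start to 7
  Position 8 ('c'): window [7,8] length 2
  Position 9 ('c'): repeat (last at 8), move window start to 9
  Position 9 ('c'): window [9,9] length 1
  Position 10 ('b'): window [9,10] length 2
  Position 11 ('a'): window [9,11] length 3
Longest substring with no repeats: "bghf" with length 4

4


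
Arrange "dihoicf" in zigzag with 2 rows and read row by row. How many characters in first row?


Zigzag "dihoicf" into 2 rows:
Placing characters:
  'd' => row 0
  'i' => row 1
  'h' => row 0
  'o' => row 1
  'i' => row 0
  'c' => row 1
  'f' => row 0
Rows:
  Row 0: "dhif"
  Row 1: "ioc"
First row length: 4

4


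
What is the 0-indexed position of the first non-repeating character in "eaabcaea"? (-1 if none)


Input: eaabcaea
Character frequencies:
  'a': 4
  'b': 1
  'c': 1
  'e': 2
Scanning left to right for freq == 1:
  Position 0 ('e'): freq=2, skip
  Position 1 ('a'): freq=4, skip
  Position 2 ('a'): freq=4, skip
  Position 3 ('b'): unique! => answer = 3

3


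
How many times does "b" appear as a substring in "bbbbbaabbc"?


Searching for "b" in "bbbbbaabbc"
Scanning each position:
  Position 0: "b" => MATCH
  Position 1: "b" => MATCH
  Position 2: "b" => MATCH
  Position 3: "b" => MATCH
  Position 4: "b" => MATCH
  Position 5: "a" => no
  Position 6: "a" => no
  Position 7: "b" => MATCH
  Position 8: "b" => MATCH
  Position 9: "c" => no
Total occurrences: 7

7


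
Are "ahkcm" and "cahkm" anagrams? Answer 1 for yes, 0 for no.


Strings: "ahkcm", "cahkm"
Sorted first:  achkm
Sorted second: achkm
Sorted forms match => anagrams

1


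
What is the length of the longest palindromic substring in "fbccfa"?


Input: "fbccfa"
Checking substrings for palindromes:
  [2:4] "cc" (len 2) => palindrome
Longest palindromic substring: "cc" with length 2

2


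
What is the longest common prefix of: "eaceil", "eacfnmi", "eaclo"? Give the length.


Words: eaceil, eacfnmi, eaclo
  Position 0: all 'e' => match
  Position 1: all 'a' => match
  Position 2: all 'c' => match
  Position 3: ('e', 'f', 'l') => mismatch, stop
LCP = "eac" (length 3)

3


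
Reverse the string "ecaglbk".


Input: ecaglbk
Reading characters right to left:
  Position 6: 'k'
  Position 5: 'b'
  Position 4: 'l'
  Position 3: 'g'
  Position 2: 'a'
  Position 1: 'c'
  Position 0: 'e'
Reversed: kblgace

kblgace


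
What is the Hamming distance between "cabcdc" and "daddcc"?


Comparing "cabcdc" and "daddcc" position by position:
  Position 0: 'c' vs 'd' => differ
  Position 1: 'a' vs 'a' => same
  Position 2: 'b' vs 'd' => differ
  Position 3: 'c' vs 'd' => differ
  Position 4: 'd' vs 'c' => differ
  Position 5: 'c' vs 'c' => same
Total differences (Hamming distance): 4

4


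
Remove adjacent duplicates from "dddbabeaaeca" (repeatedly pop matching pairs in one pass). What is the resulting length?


Input: dddbabeaaeca
Stack-based adjacent duplicate removal:
  Read 'd': push. Stack: d
  Read 'd': matches stack top 'd' => pop. Stack: (empty)
  Read 'd': push. Stack: d
  Read 'b': push. Stack: db
  Read 'a': push. Stack: dba
  Read 'b': push. Stack: dbab
  Read 'e': push. Stack: dbabe
  Read 'a': push. Stack: dbabea
  Read 'a': matches stack top 'a' => pop. Stack: dbabe
  Read 'e': matches stack top 'e' => pop. Stack: dbab
  Read 'c': push. Stack: dbabc
  Read 'a': push. Stack: dbabca
Final stack: "dbabca" (length 6)

6


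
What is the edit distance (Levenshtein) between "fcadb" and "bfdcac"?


Computing edit distance: "fcadb" -> "bfdcac"
DP table:
           b    f    d    c    a    c
      0    1    2    3    4    5    6
  f   1    1    1    2    3    4    5
  c   2    2    2    2    2    3    4
  a   3    3    3    3    3    2    3
  d   4    4    4    3    4    3    3
  b   5    4    5    4    4    4    4
Edit distance = dp[5][6] = 4

4


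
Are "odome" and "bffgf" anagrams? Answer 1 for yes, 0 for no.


Strings: "odome", "bffgf"
Sorted first:  demoo
Sorted second: bfffg
Differ at position 0: 'd' vs 'b' => not anagrams

0


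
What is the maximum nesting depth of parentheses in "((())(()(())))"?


Input: "((())(()(())))"
Tracking depth:
  Position 0 '(': depth becomes 1
  Position 1 '(': depth becomes 2
  Position 2 '(': depth becomes 3
  Position 3 ')': depth becomes 2
  Position 4 ')': depth becomes 1
  Position 5 '(': depth becomes 2
  Position 6 '(': depth becomes 3
  Position 7 ')': depth becomes 2
  Position 8 '(': depth becomes 3
  Position 9 '(': depth becomes 4
  Position 10 ')': depth becomes 3
  Position 11 ')': depth becomes 2
  Position 12 ')': depth becomes 1
  Position 13 ')': depth becomes 0
Maximum depth reached: 4

4


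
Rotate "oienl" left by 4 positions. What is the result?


Input: "oienl", rotate left by 4
First 4 characters: "oien"
Remaining characters: "l"
Concatenate remaining + first: "l" + "oien" = "loien"

loien


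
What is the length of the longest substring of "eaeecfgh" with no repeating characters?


Input: "eaeecfgh"
Sliding window (track last position of each char):
  Position 0 ('e'): window [0,0] length 1 -- new best
  Position 1 ('a'): window [0,1] length 2 -- new best
  Position 2 ('e'): repeat (last at 0), move window start to 1
  Position 2 ('e'): window [1,2] length 2
  Position 3 ('e'): repeat (last at 2), move window start to 3
  Position 3 ('e'): window [3,3] length 1
  Position 4 ('c'): window [3,4] length 2
  Position 5 ('f'): window [3,5] length 3 -- new best
  Position 6 ('g'): window [3,6] length 4 -- new best
  Position 7 ('h'): window [3,7] length 5 -- new best
Longest substring with no repeats: "ecfgh" with length 5

5


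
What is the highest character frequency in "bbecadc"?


Input: bbecadc
Character counts:
  'a': 1
  'b': 2
  'c': 2
  'd': 1
  'e': 1
Maximum frequency: 2

2


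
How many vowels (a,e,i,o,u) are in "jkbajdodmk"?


Input: jkbajdodmk
Checking each character:
  'j' at position 0: consonant
  'k' at position 1: consonant
  'b' at position 2: consonant
  'a' at position 3: vowel (running total: 1)
  'j' at position 4: consonant
  'd' at position 5: consonant
  'o' at position 6: vowel (running total: 2)
  'd' at position 7: consonant
  'm' at position 8: consonant
  'k' at position 9: consonant
Total vowels: 2

2


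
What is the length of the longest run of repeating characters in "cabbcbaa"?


Input: "cabbcbaa"
Scanning for longest run:
  Position 1 ('a'): new char, reset run to 1
  Position 2 ('b'): new char, reset run to 1
  Position 3 ('b'): continues run of 'b', length=2
  Position 4 ('c'): new char, reset run to 1
  Position 5 ('b'): new char, reset run to 1
  Position 6 ('a'): new char, reset run to 1
  Position 7 ('a'): continues run of 'a', length=2
Longest run: 'b' with length 2

2


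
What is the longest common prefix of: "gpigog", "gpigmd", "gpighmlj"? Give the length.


Words: gpigog, gpigmd, gpighmlj
  Position 0: all 'g' => match
  Position 1: all 'p' => match
  Position 2: all 'i' => match
  Position 3: all 'g' => match
  Position 4: ('o', 'm', 'h') => mismatch, stop
LCP = "gpig" (length 4)

4


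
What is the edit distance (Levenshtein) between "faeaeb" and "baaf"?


Computing edit distance: "faeaeb" -> "baaf"
DP table:
           b    a    a    f
      0    1    2    3    4
  f   1    1    2    3    3
  a   2    2    1    2    3
  e   3    3    2    2    3
  a   4    4    3    2    3
  e   5    5    4    3    3
  b   6    5    5    4    4
Edit distance = dp[6][4] = 4

4


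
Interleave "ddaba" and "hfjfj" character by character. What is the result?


Interleaving "ddaba" and "hfjfj":
  Position 0: 'd' from first, 'h' from second => "dh"
  Position 1: 'd' from first, 'f' from second => "df"
  Position 2: 'a' from first, 'j' from second => "aj"
  Position 3: 'b' from first, 'f' from second => "bf"
  Position 4: 'a' from first, 'j' from second => "aj"
Result: dhdfajbfaj

dhdfajbfaj


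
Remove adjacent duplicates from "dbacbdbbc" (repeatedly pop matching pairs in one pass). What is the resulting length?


Input: dbacbdbbc
Stack-based adjacent duplicate removal:
  Read 'd': push. Stack: d
  Read 'b': push. Stack: db
  Read 'a': push. Stack: dba
  Read 'c': push. Stack: dbac
  Read 'b': push. Stack: dbacb
  Read 'd': push. Stack: dbacbd
  Read 'b': push. Stack: dbacbdb
  Read 'b': matches stack top 'b' => pop. Stack: dbacbd
  Read 'c': push. Stack: dbacbdc
Final stack: "dbacbdc" (length 7)

7


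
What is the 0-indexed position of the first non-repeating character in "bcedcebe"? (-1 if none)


Input: bcedcebe
Character frequencies:
  'b': 2
  'c': 2
  'd': 1
  'e': 3
Scanning left to right for freq == 1:
  Position 0 ('b'): freq=2, skip
  Position 1 ('c'): freq=2, skip
  Position 2 ('e'): freq=3, skip
  Position 3 ('d'): unique! => answer = 3

3


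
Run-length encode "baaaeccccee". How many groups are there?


Input: baaaeccccee
Scanning for consecutive runs:
  Group 1: 'b' x 1 (positions 0-0)
  Group 2: 'a' x 3 (positions 1-3)
  Group 3: 'e' x 1 (positions 4-4)
  Group 4: 'c' x 4 (positions 5-8)
  Group 5: 'e' x 2 (positions 9-10)
Total groups: 5

5


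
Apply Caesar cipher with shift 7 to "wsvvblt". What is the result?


Caesar cipher: shift "wsvvblt" by 7
  'w' (pos 22) + 7 = pos 3 = 'd'
  's' (pos 18) + 7 = pos 25 = 'z'
  'v' (pos 21) + 7 = pos 2 = 'c'
  'v' (pos 21) + 7 = pos 2 = 'c'
  'b' (pos 1) + 7 = pos 8 = 'i'
  'l' (pos 11) + 7 = pos 18 = 's'
  't' (pos 19) + 7 = pos 0 = 'a'
Result: dzccisa

dzccisa


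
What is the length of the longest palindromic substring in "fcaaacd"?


Input: "fcaaacd"
Checking substrings for palindromes:
  [1:6] "caaac" (len 5) => palindrome
  [2:5] "aaa" (len 3) => palindrome
  [2:4] "aa" (len 2) => palindrome
  [3:5] "aa" (len 2) => palindrome
Longest palindromic substring: "caaac" with length 5

5


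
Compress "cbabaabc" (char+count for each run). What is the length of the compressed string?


Input: cbabaabc
Runs:
  'c' x 1 => "c1"
  'b' x 1 => "b1"
  'a' x 1 => "a1"
  'b' x 1 => "b1"
  'a' x 2 => "a2"
  'b' x 1 => "b1"
  'c' x 1 => "c1"
Compressed: "c1b1a1b1a2b1c1"
Compressed length: 14

14


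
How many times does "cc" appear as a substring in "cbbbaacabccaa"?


Searching for "cc" in "cbbbaacabccaa"
Scanning each position:
  Position 0: "cb" => no
  Position 1: "bb" => no
  Position 2: "bb" => no
  Position 3: "ba" => no
  Position 4: "aa" => no
  Position 5: "ac" => no
  Position 6: "ca" => no
  Position 7: "ab" => no
  Position 8: "bc" => no
  Position 9: "cc" => MATCH
  Position 10: "ca" => no
  Position 11: "aa" => no
Total occurrences: 1

1


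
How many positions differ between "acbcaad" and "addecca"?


Comparing "acbcaad" and "addecca" position by position:
  Position 0: 'a' vs 'a' => same
  Position 1: 'c' vs 'd' => DIFFER
  Position 2: 'b' vs 'd' => DIFFER
  Position 3: 'c' vs 'e' => DIFFER
  Position 4: 'a' vs 'c' => DIFFER
  Position 5: 'a' vs 'c' => DIFFER
  Position 6: 'd' vs 'a' => DIFFER
Positions that differ: 6

6


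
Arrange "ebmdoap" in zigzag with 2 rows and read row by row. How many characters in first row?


Zigzag "ebmdoap" into 2 rows:
Placing characters:
  'e' => row 0
  'b' => row 1
  'm' => row 0
  'd' => row 1
  'o' => row 0
  'a' => row 1
  'p' => row 0
Rows:
  Row 0: "emop"
  Row 1: "bda"
First row length: 4

4


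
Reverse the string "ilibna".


Input: ilibna
Reading characters right to left:
  Position 5: 'a'
  Position 4: 'n'
  Position 3: 'b'
  Position 2: 'i'
  Position 1: 'l'
  Position 0: 'i'
Reversed: anbili

anbili


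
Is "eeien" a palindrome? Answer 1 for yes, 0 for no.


Input: eeien
Reversed: neiee
  Compare pos 0 ('e') with pos 4 ('n'): MISMATCH
  Compare pos 1 ('e') with pos 3 ('e'): match
Result: not a palindrome

0


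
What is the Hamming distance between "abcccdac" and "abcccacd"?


Comparing "abcccdac" and "abcccacd" position by position:
  Position 0: 'a' vs 'a' => same
  Position 1: 'b' vs 'b' => same
  Position 2: 'c' vs 'c' => same
  Position 3: 'c' vs 'c' => same
  Position 4: 'c' vs 'c' => same
  Position 5: 'd' vs 'a' => differ
  Position 6: 'a' vs 'c' => differ
  Position 7: 'c' vs 'd' => differ
Total differences (Hamming distance): 3

3


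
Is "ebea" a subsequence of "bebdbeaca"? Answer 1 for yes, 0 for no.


Check if "ebea" is a subsequence of "bebdbeaca"
Greedy scan:
  Position 0 ('b'): no match needed
  Position 1 ('e'): matches sub[0] = 'e'
  Position 2 ('b'): matches sub[1] = 'b'
  Position 3 ('d'): no match needed
  Position 4 ('b'): no match needed
  Position 5 ('e'): matches sub[2] = 'e'
  Position 6 ('a'): matches sub[3] = 'a'
  Position 7 ('c'): no match needed
  Position 8 ('a'): no match needed
All 4 characters matched => is a subsequence

1


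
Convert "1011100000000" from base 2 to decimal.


Input: "1011100000000" in base 2
Positional expansion:
  Digit '1' (value 1) x 2^12 = 4096
  Digit '0' (value 0) x 2^11 = 0
  Digit '1' (value 1) x 2^10 = 1024
  Digit '1' (value 1) x 2^9 = 512
  Digit '1' (value 1) x 2^8 = 256
  Digit '0' (value 0) x 2^7 = 0
  Digit '0' (value 0) x 2^6 = 0
  Digit '0' (value 0) x 2^5 = 0
  Digit '0' (value 0) x 2^4 = 0
  Digit '0' (value 0) x 2^3 = 0
  Digit '0' (value 0) x 2^2 = 0
  Digit '0' (value 0) x 2^1 = 0
  Digit '0' (value 0) x 2^0 = 0
Sum = 5888

5888


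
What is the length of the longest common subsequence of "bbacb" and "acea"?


LCS of "bbacb" and "acea"
DP table:
           a    c    e    a
      0    0    0    0    0
  b   0    0    0    0    0
  b   0    0    0    0    0
  a   0    1    1    1    1
  c   0    1    2    2    2
  b   0    1    2    2    2
LCS length = dp[5][4] = 2

2


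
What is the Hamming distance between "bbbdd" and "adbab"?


Comparing "bbbdd" and "adbab" position by position:
  Position 0: 'b' vs 'a' => differ
  Position 1: 'b' vs 'd' => differ
  Position 2: 'b' vs 'b' => same
  Position 3: 'd' vs 'a' => differ
  Position 4: 'd' vs 'b' => differ
Total differences (Hamming distance): 4

4


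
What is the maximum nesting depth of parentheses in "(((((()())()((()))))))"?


Input: "(((((()())()((()))))))"
Tracking depth:
  Position 0 '(': depth becomes 1
  Position 1 '(': depth becomes 2
  Position 2 '(': depth becomes 3
  Position 3 '(': depth becomes 4
  Position 4 '(': depth becomes 5
  Position 5 '(': depth becomes 6
  Position 6 ')': depth becomes 5
  Position 7 '(': depth becomes 6
  Position 8 ')': depth becomes 5
  Position 9 ')': depth becomes 4
  Position 10 '(': depth becomes 5
  Position 11 ')': depth becomes 4
  Position 12 '(': depth becomes 5
  Position 13 '(': depth becomes 6
  Position 14 '(': depth becomes 7
  Position 15 ')': depth becomes 6
  Position 16 ')': depth becomes 5
  Position 17 ')': depth becomes 4
  Position 18 ')': depth becomes 3
  Position 19 ')': depth becomes 2
  Position 20 ')': depth becomes 1
  Position 21 ')': depth becomes 0
Maximum depth reached: 7

7


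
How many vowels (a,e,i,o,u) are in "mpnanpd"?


Input: mpnanpd
Checking each character:
  'm' at position 0: consonant
  'p' at position 1: consonant
  'n' at position 2: consonant
  'a' at position 3: vowel (running total: 1)
  'n' at position 4: consonant
  'p' at position 5: consonant
  'd' at position 6: consonant
Total vowels: 1

1


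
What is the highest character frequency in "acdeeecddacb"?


Input: acdeeecddacb
Character counts:
  'a': 2
  'b': 1
  'c': 3
  'd': 3
  'e': 3
Maximum frequency: 3

3


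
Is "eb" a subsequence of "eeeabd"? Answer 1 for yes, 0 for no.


Check if "eb" is a subsequence of "eeeabd"
Greedy scan:
  Position 0 ('e'): matches sub[0] = 'e'
  Position 1 ('e'): no match needed
  Position 2 ('e'): no match needed
  Position 3 ('a'): no match needed
  Position 4 ('b'): matches sub[1] = 'b'
  Position 5 ('d'): no match needed
All 2 characters matched => is a subsequence

1


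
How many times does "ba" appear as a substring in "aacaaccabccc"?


Searching for "ba" in "aacaaccabccc"
Scanning each position:
  Position 0: "aa" => no
  Position 1: "ac" => no
  Position 2: "ca" => no
  Position 3: "aa" => no
  Position 4: "ac" => no
  Position 5: "cc" => no
  Position 6: "ca" => no
  Position 7: "ab" => no
  Position 8: "bc" => no
  Position 9: "cc" => no
  Position 10: "cc" => no
Total occurrences: 0

0


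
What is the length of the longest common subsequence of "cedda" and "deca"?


LCS of "cedda" and "deca"
DP table:
           d    e    c    a
      0    0    0    0    0
  c   0    0    0    1    1
  e   0    0    1    1    1
  d   0    1    1    1    1
  d   0    1    1    1    1
  a   0    1    1    1    2
LCS length = dp[5][4] = 2

2


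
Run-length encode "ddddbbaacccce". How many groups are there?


Input: ddddbbaacccce
Scanning for consecutive runs:
  Group 1: 'd' x 4 (positions 0-3)
  Group 2: 'b' x 2 (positions 4-5)
  Group 3: 'a' x 2 (positions 6-7)
  Group 4: 'c' x 4 (positions 8-11)
  Group 5: 'e' x 1 (positions 12-12)
Total groups: 5

5


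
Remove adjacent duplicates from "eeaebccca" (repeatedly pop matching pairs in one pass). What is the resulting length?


Input: eeaebccca
Stack-based adjacent duplicate removal:
  Read 'e': push. Stack: e
  Read 'e': matches stack top 'e' => pop. Stack: (empty)
  Read 'a': push. Stack: a
  Read 'e': push. Stack: ae
  Read 'b': push. Stack: aeb
  Read 'c': push. Stack: aebc
  Read 'c': matches stack top 'c' => pop. Stack: aeb
  Read 'c': push. Stack: aebc
  Read 'a': push. Stack: aebca
Final stack: "aebca" (length 5)

5


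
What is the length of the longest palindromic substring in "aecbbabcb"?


Input: "aecbbabcb"
Checking substrings for palindromes:
  [4:7] "bab" (len 3) => palindrome
  [6:9] "bcb" (len 3) => palindrome
  [3:5] "bb" (len 2) => palindrome
Longest palindromic substring: "bab" with length 3

3


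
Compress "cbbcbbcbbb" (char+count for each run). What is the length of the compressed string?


Input: cbbcbbcbbb
Runs:
  'c' x 1 => "c1"
  'b' x 2 => "b2"
  'c' x 1 => "c1"
  'b' x 2 => "b2"
  'c' x 1 => "c1"
  'b' x 3 => "b3"
Compressed: "c1b2c1b2c1b3"
Compressed length: 12

12


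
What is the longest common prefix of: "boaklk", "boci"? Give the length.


Words: boaklk, boci
  Position 0: all 'b' => match
  Position 1: all 'o' => match
  Position 2: ('a', 'c') => mismatch, stop
LCP = "bo" (length 2)

2


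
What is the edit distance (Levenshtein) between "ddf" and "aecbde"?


Computing edit distance: "ddf" -> "aecbde"
DP table:
           a    e    c    b    d    e
      0    1    2    3    4    5    6
  d   1    1    2    3    4    4    5
  d   2    2    2    3    4    4    5
  f   3    3    3    3    4    5    5
Edit distance = dp[3][6] = 5

5


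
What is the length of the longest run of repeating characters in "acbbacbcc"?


Input: "acbbacbcc"
Scanning for longest run:
  Position 1 ('c'): new char, reset run to 1
  Position 2 ('b'): new char, reset run to 1
  Position 3 ('b'): continues run of 'b', length=2
  Position 4 ('a'): new char, reset run to 1
  Position 5 ('c'): new char, reset run to 1
  Position 6 ('b'): new char, reset run to 1
  Position 7 ('c'): new char, reset run to 1
  Position 8 ('c'): continues run of 'c', length=2
Longest run: 'b' with length 2

2


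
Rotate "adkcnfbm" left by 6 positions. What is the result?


Input: "adkcnfbm", rotate left by 6
First 6 characters: "adkcnf"
Remaining characters: "bm"
Concatenate remaining + first: "bm" + "adkcnf" = "bmadkcnf"

bmadkcnf


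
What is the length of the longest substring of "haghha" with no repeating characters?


Input: "haghha"
Sliding window (track last position of each char):
  Position 0 ('h'): window [0,0] length 1 -- new best
  Position 1 ('a'): window [0,1] length 2 -- new best
  Position 2 ('g'): window [0,2] length 3 -- new best
  Position 3 ('h'): repeat (last at 0), move window start to 1
  Position 3 ('h'): window [1,3] length 3
  Position 4 ('h'): repeat (last at 3), move window start to 4
  Position 4 ('h'): window [4,4] length 1
  Position 5 ('a'): window [4,5] length 2
Longest substring with no repeats: "hag" with length 3

3


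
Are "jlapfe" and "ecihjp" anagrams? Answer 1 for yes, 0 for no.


Strings: "jlapfe", "ecihjp"
Sorted first:  aefjlp
Sorted second: cehijp
Differ at position 0: 'a' vs 'c' => not anagrams

0


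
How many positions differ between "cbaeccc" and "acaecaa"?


Comparing "cbaeccc" and "acaecaa" position by position:
  Position 0: 'c' vs 'a' => DIFFER
  Position 1: 'b' vs 'c' => DIFFER
  Position 2: 'a' vs 'a' => same
  Position 3: 'e' vs 'e' => same
  Position 4: 'c' vs 'c' => same
  Position 5: 'c' vs 'a' => DIFFER
  Position 6: 'c' vs 'a' => DIFFER
Positions that differ: 4

4


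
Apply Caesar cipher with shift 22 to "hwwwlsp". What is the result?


Caesar cipher: shift "hwwwlsp" by 22
  'h' (pos 7) + 22 = pos 3 = 'd'
  'w' (pos 22) + 22 = pos 18 = 's'
  'w' (pos 22) + 22 = pos 18 = 's'
  'w' (pos 22) + 22 = pos 18 = 's'
  'l' (pos 11) + 22 = pos 7 = 'h'
  's' (pos 18) + 22 = pos 14 = 'o'
  'p' (pos 15) + 22 = pos 11 = 'l'
Result: dssshol

dssshol


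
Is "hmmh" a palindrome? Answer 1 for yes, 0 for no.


Input: hmmh
Reversed: hmmh
  Compare pos 0 ('h') with pos 3 ('h'): match
  Compare pos 1 ('m') with pos 2 ('m'): match
Result: palindrome

1


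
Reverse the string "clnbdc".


Input: clnbdc
Reading characters right to left:
  Position 5: 'c'
  Position 4: 'd'
  Position 3: 'b'
  Position 2: 'n'
  Position 1: 'l'
  Position 0: 'c'
Reversed: cdbnlc

cdbnlc


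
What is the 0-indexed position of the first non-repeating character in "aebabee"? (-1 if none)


Input: aebabee
Character frequencies:
  'a': 2
  'b': 2
  'e': 3
Scanning left to right for freq == 1:
  Position 0 ('a'): freq=2, skip
  Position 1 ('e'): freq=3, skip
  Position 2 ('b'): freq=2, skip
  Position 3 ('a'): freq=2, skip
  Position 4 ('b'): freq=2, skip
  Position 5 ('e'): freq=3, skip
  Position 6 ('e'): freq=3, skip
  No unique character found => answer = -1

-1


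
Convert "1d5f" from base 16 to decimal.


Input: "1d5f" in base 16
Positional expansion:
  Digit '1' (value 1) x 16^3 = 4096
  Digit 'd' (value 13) x 16^2 = 3328
  Digit '5' (value 5) x 16^1 = 80
  Digit 'f' (value 15) x 16^0 = 15
Sum = 7519

7519


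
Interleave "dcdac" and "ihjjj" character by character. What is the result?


Interleaving "dcdac" and "ihjjj":
  Position 0: 'd' from first, 'i' from second => "di"
  Position 1: 'c' from first, 'h' from second => "ch"
  Position 2: 'd' from first, 'j' from second => "dj"
  Position 3: 'a' from first, 'j' from second => "aj"
  Position 4: 'c' from first, 'j' from second => "cj"
Result: dichdjajcj

dichdjajcj


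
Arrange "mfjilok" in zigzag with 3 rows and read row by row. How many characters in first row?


Zigzag "mfjilok" into 3 rows:
Placing characters:
  'm' => row 0
  'f' => row 1
  'j' => row 2
  'i' => row 1
  'l' => row 0
  'o' => row 1
  'k' => row 2
Rows:
  Row 0: "ml"
  Row 1: "fio"
  Row 2: "jk"
First row length: 2

2
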